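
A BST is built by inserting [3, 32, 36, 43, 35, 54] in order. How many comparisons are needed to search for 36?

Search path for 36: 3 -> 32 -> 36
Found: True
Comparisons: 3


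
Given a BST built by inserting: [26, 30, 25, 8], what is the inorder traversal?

Tree insertion order: [26, 30, 25, 8]
Tree (level-order array): [26, 25, 30, 8]
Inorder traversal: [8, 25, 26, 30]


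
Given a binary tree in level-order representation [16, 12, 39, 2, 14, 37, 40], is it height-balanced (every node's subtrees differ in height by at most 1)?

Tree (level-order array): [16, 12, 39, 2, 14, 37, 40]
Definition: a tree is height-balanced if, at every node, |h(left) - h(right)| <= 1 (empty subtree has height -1).
Bottom-up per-node check:
  node 2: h_left=-1, h_right=-1, diff=0 [OK], height=0
  node 14: h_left=-1, h_right=-1, diff=0 [OK], height=0
  node 12: h_left=0, h_right=0, diff=0 [OK], height=1
  node 37: h_left=-1, h_right=-1, diff=0 [OK], height=0
  node 40: h_left=-1, h_right=-1, diff=0 [OK], height=0
  node 39: h_left=0, h_right=0, diff=0 [OK], height=1
  node 16: h_left=1, h_right=1, diff=0 [OK], height=2
All nodes satisfy the balance condition.
Result: Balanced


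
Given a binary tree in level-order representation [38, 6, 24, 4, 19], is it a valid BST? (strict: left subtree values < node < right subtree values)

Level-order array: [38, 6, 24, 4, 19]
Validate using subtree bounds (lo, hi): at each node, require lo < value < hi,
then recurse left with hi=value and right with lo=value.
Preorder trace (stopping at first violation):
  at node 38 with bounds (-inf, +inf): OK
  at node 6 with bounds (-inf, 38): OK
  at node 4 with bounds (-inf, 6): OK
  at node 19 with bounds (6, 38): OK
  at node 24 with bounds (38, +inf): VIOLATION
Node 24 violates its bound: not (38 < 24 < +inf).
Result: Not a valid BST


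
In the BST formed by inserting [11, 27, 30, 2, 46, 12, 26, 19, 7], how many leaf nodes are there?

Tree built from: [11, 27, 30, 2, 46, 12, 26, 19, 7]
Tree (level-order array): [11, 2, 27, None, 7, 12, 30, None, None, None, 26, None, 46, 19]
Rule: A leaf has 0 children.
Per-node child counts:
  node 11: 2 child(ren)
  node 2: 1 child(ren)
  node 7: 0 child(ren)
  node 27: 2 child(ren)
  node 12: 1 child(ren)
  node 26: 1 child(ren)
  node 19: 0 child(ren)
  node 30: 1 child(ren)
  node 46: 0 child(ren)
Matching nodes: [7, 19, 46]
Count of leaf nodes: 3


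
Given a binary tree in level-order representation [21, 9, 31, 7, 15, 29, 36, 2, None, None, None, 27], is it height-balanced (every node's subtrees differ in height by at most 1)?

Tree (level-order array): [21, 9, 31, 7, 15, 29, 36, 2, None, None, None, 27]
Definition: a tree is height-balanced if, at every node, |h(left) - h(right)| <= 1 (empty subtree has height -1).
Bottom-up per-node check:
  node 2: h_left=-1, h_right=-1, diff=0 [OK], height=0
  node 7: h_left=0, h_right=-1, diff=1 [OK], height=1
  node 15: h_left=-1, h_right=-1, diff=0 [OK], height=0
  node 9: h_left=1, h_right=0, diff=1 [OK], height=2
  node 27: h_left=-1, h_right=-1, diff=0 [OK], height=0
  node 29: h_left=0, h_right=-1, diff=1 [OK], height=1
  node 36: h_left=-1, h_right=-1, diff=0 [OK], height=0
  node 31: h_left=1, h_right=0, diff=1 [OK], height=2
  node 21: h_left=2, h_right=2, diff=0 [OK], height=3
All nodes satisfy the balance condition.
Result: Balanced


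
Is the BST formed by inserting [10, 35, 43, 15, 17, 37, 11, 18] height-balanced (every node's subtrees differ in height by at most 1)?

Tree (level-order array): [10, None, 35, 15, 43, 11, 17, 37, None, None, None, None, 18]
Definition: a tree is height-balanced if, at every node, |h(left) - h(right)| <= 1 (empty subtree has height -1).
Bottom-up per-node check:
  node 11: h_left=-1, h_right=-1, diff=0 [OK], height=0
  node 18: h_left=-1, h_right=-1, diff=0 [OK], height=0
  node 17: h_left=-1, h_right=0, diff=1 [OK], height=1
  node 15: h_left=0, h_right=1, diff=1 [OK], height=2
  node 37: h_left=-1, h_right=-1, diff=0 [OK], height=0
  node 43: h_left=0, h_right=-1, diff=1 [OK], height=1
  node 35: h_left=2, h_right=1, diff=1 [OK], height=3
  node 10: h_left=-1, h_right=3, diff=4 [FAIL (|-1-3|=4 > 1)], height=4
Node 10 violates the condition: |-1 - 3| = 4 > 1.
Result: Not balanced


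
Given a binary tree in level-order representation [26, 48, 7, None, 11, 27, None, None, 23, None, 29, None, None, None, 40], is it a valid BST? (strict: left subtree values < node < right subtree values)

Level-order array: [26, 48, 7, None, 11, 27, None, None, 23, None, 29, None, None, None, 40]
Validate using subtree bounds (lo, hi): at each node, require lo < value < hi,
then recurse left with hi=value and right with lo=value.
Preorder trace (stopping at first violation):
  at node 26 with bounds (-inf, +inf): OK
  at node 48 with bounds (-inf, 26): VIOLATION
Node 48 violates its bound: not (-inf < 48 < 26).
Result: Not a valid BST


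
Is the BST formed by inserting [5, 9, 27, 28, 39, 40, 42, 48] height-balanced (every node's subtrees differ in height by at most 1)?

Tree (level-order array): [5, None, 9, None, 27, None, 28, None, 39, None, 40, None, 42, None, 48]
Definition: a tree is height-balanced if, at every node, |h(left) - h(right)| <= 1 (empty subtree has height -1).
Bottom-up per-node check:
  node 48: h_left=-1, h_right=-1, diff=0 [OK], height=0
  node 42: h_left=-1, h_right=0, diff=1 [OK], height=1
  node 40: h_left=-1, h_right=1, diff=2 [FAIL (|-1-1|=2 > 1)], height=2
  node 39: h_left=-1, h_right=2, diff=3 [FAIL (|-1-2|=3 > 1)], height=3
  node 28: h_left=-1, h_right=3, diff=4 [FAIL (|-1-3|=4 > 1)], height=4
  node 27: h_left=-1, h_right=4, diff=5 [FAIL (|-1-4|=5 > 1)], height=5
  node 9: h_left=-1, h_right=5, diff=6 [FAIL (|-1-5|=6 > 1)], height=6
  node 5: h_left=-1, h_right=6, diff=7 [FAIL (|-1-6|=7 > 1)], height=7
Node 40 violates the condition: |-1 - 1| = 2 > 1.
Result: Not balanced


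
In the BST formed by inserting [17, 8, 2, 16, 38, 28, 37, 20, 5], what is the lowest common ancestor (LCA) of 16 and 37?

Tree insertion order: [17, 8, 2, 16, 38, 28, 37, 20, 5]
Tree (level-order array): [17, 8, 38, 2, 16, 28, None, None, 5, None, None, 20, 37]
In a BST, the LCA of p=16, q=37 is the first node v on the
root-to-leaf path with p <= v <= q (go left if both < v, right if both > v).
Walk from root:
  at 17: 16 <= 17 <= 37, this is the LCA
LCA = 17


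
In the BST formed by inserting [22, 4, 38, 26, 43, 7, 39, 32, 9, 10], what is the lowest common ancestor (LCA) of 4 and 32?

Tree insertion order: [22, 4, 38, 26, 43, 7, 39, 32, 9, 10]
Tree (level-order array): [22, 4, 38, None, 7, 26, 43, None, 9, None, 32, 39, None, None, 10]
In a BST, the LCA of p=4, q=32 is the first node v on the
root-to-leaf path with p <= v <= q (go left if both < v, right if both > v).
Walk from root:
  at 22: 4 <= 22 <= 32, this is the LCA
LCA = 22


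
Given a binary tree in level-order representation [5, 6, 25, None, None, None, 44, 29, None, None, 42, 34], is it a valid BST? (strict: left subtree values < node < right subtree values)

Level-order array: [5, 6, 25, None, None, None, 44, 29, None, None, 42, 34]
Validate using subtree bounds (lo, hi): at each node, require lo < value < hi,
then recurse left with hi=value and right with lo=value.
Preorder trace (stopping at first violation):
  at node 5 with bounds (-inf, +inf): OK
  at node 6 with bounds (-inf, 5): VIOLATION
Node 6 violates its bound: not (-inf < 6 < 5).
Result: Not a valid BST


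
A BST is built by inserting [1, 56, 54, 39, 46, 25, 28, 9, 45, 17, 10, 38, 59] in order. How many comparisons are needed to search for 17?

Search path for 17: 1 -> 56 -> 54 -> 39 -> 25 -> 9 -> 17
Found: True
Comparisons: 7


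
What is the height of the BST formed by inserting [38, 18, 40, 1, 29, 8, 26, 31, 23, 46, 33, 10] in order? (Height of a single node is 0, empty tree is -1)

Insertion order: [38, 18, 40, 1, 29, 8, 26, 31, 23, 46, 33, 10]
Tree (level-order array): [38, 18, 40, 1, 29, None, 46, None, 8, 26, 31, None, None, None, 10, 23, None, None, 33]
Compute height bottom-up (empty subtree = -1):
  height(10) = 1 + max(-1, -1) = 0
  height(8) = 1 + max(-1, 0) = 1
  height(1) = 1 + max(-1, 1) = 2
  height(23) = 1 + max(-1, -1) = 0
  height(26) = 1 + max(0, -1) = 1
  height(33) = 1 + max(-1, -1) = 0
  height(31) = 1 + max(-1, 0) = 1
  height(29) = 1 + max(1, 1) = 2
  height(18) = 1 + max(2, 2) = 3
  height(46) = 1 + max(-1, -1) = 0
  height(40) = 1 + max(-1, 0) = 1
  height(38) = 1 + max(3, 1) = 4
Height = 4


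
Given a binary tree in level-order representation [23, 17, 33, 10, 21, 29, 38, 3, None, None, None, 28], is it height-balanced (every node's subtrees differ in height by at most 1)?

Tree (level-order array): [23, 17, 33, 10, 21, 29, 38, 3, None, None, None, 28]
Definition: a tree is height-balanced if, at every node, |h(left) - h(right)| <= 1 (empty subtree has height -1).
Bottom-up per-node check:
  node 3: h_left=-1, h_right=-1, diff=0 [OK], height=0
  node 10: h_left=0, h_right=-1, diff=1 [OK], height=1
  node 21: h_left=-1, h_right=-1, diff=0 [OK], height=0
  node 17: h_left=1, h_right=0, diff=1 [OK], height=2
  node 28: h_left=-1, h_right=-1, diff=0 [OK], height=0
  node 29: h_left=0, h_right=-1, diff=1 [OK], height=1
  node 38: h_left=-1, h_right=-1, diff=0 [OK], height=0
  node 33: h_left=1, h_right=0, diff=1 [OK], height=2
  node 23: h_left=2, h_right=2, diff=0 [OK], height=3
All nodes satisfy the balance condition.
Result: Balanced


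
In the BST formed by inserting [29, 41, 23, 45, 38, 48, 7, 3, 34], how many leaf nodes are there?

Tree built from: [29, 41, 23, 45, 38, 48, 7, 3, 34]
Tree (level-order array): [29, 23, 41, 7, None, 38, 45, 3, None, 34, None, None, 48]
Rule: A leaf has 0 children.
Per-node child counts:
  node 29: 2 child(ren)
  node 23: 1 child(ren)
  node 7: 1 child(ren)
  node 3: 0 child(ren)
  node 41: 2 child(ren)
  node 38: 1 child(ren)
  node 34: 0 child(ren)
  node 45: 1 child(ren)
  node 48: 0 child(ren)
Matching nodes: [3, 34, 48]
Count of leaf nodes: 3


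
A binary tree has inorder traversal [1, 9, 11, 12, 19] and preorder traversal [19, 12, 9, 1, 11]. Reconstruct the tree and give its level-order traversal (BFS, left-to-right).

Inorder:  [1, 9, 11, 12, 19]
Preorder: [19, 12, 9, 1, 11]
Algorithm: preorder visits root first, so consume preorder in order;
for each root, split the current inorder slice at that value into
left-subtree inorder and right-subtree inorder, then recurse.
Recursive splits:
  root=19; inorder splits into left=[1, 9, 11, 12], right=[]
  root=12; inorder splits into left=[1, 9, 11], right=[]
  root=9; inorder splits into left=[1], right=[11]
  root=1; inorder splits into left=[], right=[]
  root=11; inorder splits into left=[], right=[]
Reconstructed level-order: [19, 12, 9, 1, 11]


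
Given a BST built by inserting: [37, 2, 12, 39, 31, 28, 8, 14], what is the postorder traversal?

Tree insertion order: [37, 2, 12, 39, 31, 28, 8, 14]
Tree (level-order array): [37, 2, 39, None, 12, None, None, 8, 31, None, None, 28, None, 14]
Postorder traversal: [8, 14, 28, 31, 12, 2, 39, 37]


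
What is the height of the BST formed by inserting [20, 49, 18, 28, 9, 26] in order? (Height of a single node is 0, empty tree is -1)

Insertion order: [20, 49, 18, 28, 9, 26]
Tree (level-order array): [20, 18, 49, 9, None, 28, None, None, None, 26]
Compute height bottom-up (empty subtree = -1):
  height(9) = 1 + max(-1, -1) = 0
  height(18) = 1 + max(0, -1) = 1
  height(26) = 1 + max(-1, -1) = 0
  height(28) = 1 + max(0, -1) = 1
  height(49) = 1 + max(1, -1) = 2
  height(20) = 1 + max(1, 2) = 3
Height = 3


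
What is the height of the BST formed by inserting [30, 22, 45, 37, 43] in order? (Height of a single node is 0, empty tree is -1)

Insertion order: [30, 22, 45, 37, 43]
Tree (level-order array): [30, 22, 45, None, None, 37, None, None, 43]
Compute height bottom-up (empty subtree = -1):
  height(22) = 1 + max(-1, -1) = 0
  height(43) = 1 + max(-1, -1) = 0
  height(37) = 1 + max(-1, 0) = 1
  height(45) = 1 + max(1, -1) = 2
  height(30) = 1 + max(0, 2) = 3
Height = 3


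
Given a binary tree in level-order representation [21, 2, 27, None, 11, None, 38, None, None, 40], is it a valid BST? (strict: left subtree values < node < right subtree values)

Level-order array: [21, 2, 27, None, 11, None, 38, None, None, 40]
Validate using subtree bounds (lo, hi): at each node, require lo < value < hi,
then recurse left with hi=value and right with lo=value.
Preorder trace (stopping at first violation):
  at node 21 with bounds (-inf, +inf): OK
  at node 2 with bounds (-inf, 21): OK
  at node 11 with bounds (2, 21): OK
  at node 27 with bounds (21, +inf): OK
  at node 38 with bounds (27, +inf): OK
  at node 40 with bounds (27, 38): VIOLATION
Node 40 violates its bound: not (27 < 40 < 38).
Result: Not a valid BST


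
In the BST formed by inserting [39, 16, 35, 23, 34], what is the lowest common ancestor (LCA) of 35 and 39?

Tree insertion order: [39, 16, 35, 23, 34]
Tree (level-order array): [39, 16, None, None, 35, 23, None, None, 34]
In a BST, the LCA of p=35, q=39 is the first node v on the
root-to-leaf path with p <= v <= q (go left if both < v, right if both > v).
Walk from root:
  at 39: 35 <= 39 <= 39, this is the LCA
LCA = 39


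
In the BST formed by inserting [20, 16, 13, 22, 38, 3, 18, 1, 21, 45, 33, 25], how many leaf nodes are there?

Tree built from: [20, 16, 13, 22, 38, 3, 18, 1, 21, 45, 33, 25]
Tree (level-order array): [20, 16, 22, 13, 18, 21, 38, 3, None, None, None, None, None, 33, 45, 1, None, 25]
Rule: A leaf has 0 children.
Per-node child counts:
  node 20: 2 child(ren)
  node 16: 2 child(ren)
  node 13: 1 child(ren)
  node 3: 1 child(ren)
  node 1: 0 child(ren)
  node 18: 0 child(ren)
  node 22: 2 child(ren)
  node 21: 0 child(ren)
  node 38: 2 child(ren)
  node 33: 1 child(ren)
  node 25: 0 child(ren)
  node 45: 0 child(ren)
Matching nodes: [1, 18, 21, 25, 45]
Count of leaf nodes: 5


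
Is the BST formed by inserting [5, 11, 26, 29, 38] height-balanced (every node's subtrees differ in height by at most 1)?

Tree (level-order array): [5, None, 11, None, 26, None, 29, None, 38]
Definition: a tree is height-balanced if, at every node, |h(left) - h(right)| <= 1 (empty subtree has height -1).
Bottom-up per-node check:
  node 38: h_left=-1, h_right=-1, diff=0 [OK], height=0
  node 29: h_left=-1, h_right=0, diff=1 [OK], height=1
  node 26: h_left=-1, h_right=1, diff=2 [FAIL (|-1-1|=2 > 1)], height=2
  node 11: h_left=-1, h_right=2, diff=3 [FAIL (|-1-2|=3 > 1)], height=3
  node 5: h_left=-1, h_right=3, diff=4 [FAIL (|-1-3|=4 > 1)], height=4
Node 26 violates the condition: |-1 - 1| = 2 > 1.
Result: Not balanced


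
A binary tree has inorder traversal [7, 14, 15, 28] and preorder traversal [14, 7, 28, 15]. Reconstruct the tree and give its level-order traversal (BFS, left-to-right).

Inorder:  [7, 14, 15, 28]
Preorder: [14, 7, 28, 15]
Algorithm: preorder visits root first, so consume preorder in order;
for each root, split the current inorder slice at that value into
left-subtree inorder and right-subtree inorder, then recurse.
Recursive splits:
  root=14; inorder splits into left=[7], right=[15, 28]
  root=7; inorder splits into left=[], right=[]
  root=28; inorder splits into left=[15], right=[]
  root=15; inorder splits into left=[], right=[]
Reconstructed level-order: [14, 7, 28, 15]


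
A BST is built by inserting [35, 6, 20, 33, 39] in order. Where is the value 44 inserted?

Starting tree (level order): [35, 6, 39, None, 20, None, None, None, 33]
Insertion path: 35 -> 39
Result: insert 44 as right child of 39
Final tree (level order): [35, 6, 39, None, 20, None, 44, None, 33]


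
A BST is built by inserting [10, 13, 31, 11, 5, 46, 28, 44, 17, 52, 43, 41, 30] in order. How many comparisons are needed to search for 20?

Search path for 20: 10 -> 13 -> 31 -> 28 -> 17
Found: False
Comparisons: 5


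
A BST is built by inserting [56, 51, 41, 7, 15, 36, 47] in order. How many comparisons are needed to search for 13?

Search path for 13: 56 -> 51 -> 41 -> 7 -> 15
Found: False
Comparisons: 5


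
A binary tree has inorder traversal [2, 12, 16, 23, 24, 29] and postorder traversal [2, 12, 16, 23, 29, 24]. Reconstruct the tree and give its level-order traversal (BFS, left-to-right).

Inorder:   [2, 12, 16, 23, 24, 29]
Postorder: [2, 12, 16, 23, 29, 24]
Algorithm: postorder visits root last, so walk postorder right-to-left;
each value is the root of the current inorder slice — split it at that
value, recurse on the right subtree first, then the left.
Recursive splits:
  root=24; inorder splits into left=[2, 12, 16, 23], right=[29]
  root=29; inorder splits into left=[], right=[]
  root=23; inorder splits into left=[2, 12, 16], right=[]
  root=16; inorder splits into left=[2, 12], right=[]
  root=12; inorder splits into left=[2], right=[]
  root=2; inorder splits into left=[], right=[]
Reconstructed level-order: [24, 23, 29, 16, 12, 2]


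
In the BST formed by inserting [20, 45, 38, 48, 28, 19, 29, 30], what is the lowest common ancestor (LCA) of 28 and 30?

Tree insertion order: [20, 45, 38, 48, 28, 19, 29, 30]
Tree (level-order array): [20, 19, 45, None, None, 38, 48, 28, None, None, None, None, 29, None, 30]
In a BST, the LCA of p=28, q=30 is the first node v on the
root-to-leaf path with p <= v <= q (go left if both < v, right if both > v).
Walk from root:
  at 20: both 28 and 30 > 20, go right
  at 45: both 28 and 30 < 45, go left
  at 38: both 28 and 30 < 38, go left
  at 28: 28 <= 28 <= 30, this is the LCA
LCA = 28


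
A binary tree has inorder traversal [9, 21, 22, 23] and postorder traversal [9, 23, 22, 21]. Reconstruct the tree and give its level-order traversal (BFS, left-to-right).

Inorder:   [9, 21, 22, 23]
Postorder: [9, 23, 22, 21]
Algorithm: postorder visits root last, so walk postorder right-to-left;
each value is the root of the current inorder slice — split it at that
value, recurse on the right subtree first, then the left.
Recursive splits:
  root=21; inorder splits into left=[9], right=[22, 23]
  root=22; inorder splits into left=[], right=[23]
  root=23; inorder splits into left=[], right=[]
  root=9; inorder splits into left=[], right=[]
Reconstructed level-order: [21, 9, 22, 23]


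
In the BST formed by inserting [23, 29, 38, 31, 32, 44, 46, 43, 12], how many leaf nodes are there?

Tree built from: [23, 29, 38, 31, 32, 44, 46, 43, 12]
Tree (level-order array): [23, 12, 29, None, None, None, 38, 31, 44, None, 32, 43, 46]
Rule: A leaf has 0 children.
Per-node child counts:
  node 23: 2 child(ren)
  node 12: 0 child(ren)
  node 29: 1 child(ren)
  node 38: 2 child(ren)
  node 31: 1 child(ren)
  node 32: 0 child(ren)
  node 44: 2 child(ren)
  node 43: 0 child(ren)
  node 46: 0 child(ren)
Matching nodes: [12, 32, 43, 46]
Count of leaf nodes: 4


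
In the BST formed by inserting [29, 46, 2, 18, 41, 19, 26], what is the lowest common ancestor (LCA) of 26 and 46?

Tree insertion order: [29, 46, 2, 18, 41, 19, 26]
Tree (level-order array): [29, 2, 46, None, 18, 41, None, None, 19, None, None, None, 26]
In a BST, the LCA of p=26, q=46 is the first node v on the
root-to-leaf path with p <= v <= q (go left if both < v, right if both > v).
Walk from root:
  at 29: 26 <= 29 <= 46, this is the LCA
LCA = 29


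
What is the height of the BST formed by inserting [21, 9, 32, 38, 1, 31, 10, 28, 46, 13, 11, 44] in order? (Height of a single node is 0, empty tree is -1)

Insertion order: [21, 9, 32, 38, 1, 31, 10, 28, 46, 13, 11, 44]
Tree (level-order array): [21, 9, 32, 1, 10, 31, 38, None, None, None, 13, 28, None, None, 46, 11, None, None, None, 44]
Compute height bottom-up (empty subtree = -1):
  height(1) = 1 + max(-1, -1) = 0
  height(11) = 1 + max(-1, -1) = 0
  height(13) = 1 + max(0, -1) = 1
  height(10) = 1 + max(-1, 1) = 2
  height(9) = 1 + max(0, 2) = 3
  height(28) = 1 + max(-1, -1) = 0
  height(31) = 1 + max(0, -1) = 1
  height(44) = 1 + max(-1, -1) = 0
  height(46) = 1 + max(0, -1) = 1
  height(38) = 1 + max(-1, 1) = 2
  height(32) = 1 + max(1, 2) = 3
  height(21) = 1 + max(3, 3) = 4
Height = 4


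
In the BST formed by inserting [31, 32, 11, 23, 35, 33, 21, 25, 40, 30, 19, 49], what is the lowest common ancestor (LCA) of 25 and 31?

Tree insertion order: [31, 32, 11, 23, 35, 33, 21, 25, 40, 30, 19, 49]
Tree (level-order array): [31, 11, 32, None, 23, None, 35, 21, 25, 33, 40, 19, None, None, 30, None, None, None, 49]
In a BST, the LCA of p=25, q=31 is the first node v on the
root-to-leaf path with p <= v <= q (go left if both < v, right if both > v).
Walk from root:
  at 31: 25 <= 31 <= 31, this is the LCA
LCA = 31


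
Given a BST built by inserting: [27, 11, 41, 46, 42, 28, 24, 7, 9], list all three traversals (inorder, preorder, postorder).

Tree insertion order: [27, 11, 41, 46, 42, 28, 24, 7, 9]
Tree (level-order array): [27, 11, 41, 7, 24, 28, 46, None, 9, None, None, None, None, 42]
Inorder (L, root, R): [7, 9, 11, 24, 27, 28, 41, 42, 46]
Preorder (root, L, R): [27, 11, 7, 9, 24, 41, 28, 46, 42]
Postorder (L, R, root): [9, 7, 24, 11, 28, 42, 46, 41, 27]


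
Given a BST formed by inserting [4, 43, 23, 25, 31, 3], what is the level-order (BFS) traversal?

Tree insertion order: [4, 43, 23, 25, 31, 3]
Tree (level-order array): [4, 3, 43, None, None, 23, None, None, 25, None, 31]
BFS from the root, enqueuing left then right child of each popped node:
  queue [4] -> pop 4, enqueue [3, 43], visited so far: [4]
  queue [3, 43] -> pop 3, enqueue [none], visited so far: [4, 3]
  queue [43] -> pop 43, enqueue [23], visited so far: [4, 3, 43]
  queue [23] -> pop 23, enqueue [25], visited so far: [4, 3, 43, 23]
  queue [25] -> pop 25, enqueue [31], visited so far: [4, 3, 43, 23, 25]
  queue [31] -> pop 31, enqueue [none], visited so far: [4, 3, 43, 23, 25, 31]
Result: [4, 3, 43, 23, 25, 31]


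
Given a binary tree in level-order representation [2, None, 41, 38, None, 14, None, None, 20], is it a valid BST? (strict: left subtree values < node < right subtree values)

Level-order array: [2, None, 41, 38, None, 14, None, None, 20]
Validate using subtree bounds (lo, hi): at each node, require lo < value < hi,
then recurse left with hi=value and right with lo=value.
Preorder trace (stopping at first violation):
  at node 2 with bounds (-inf, +inf): OK
  at node 41 with bounds (2, +inf): OK
  at node 38 with bounds (2, 41): OK
  at node 14 with bounds (2, 38): OK
  at node 20 with bounds (14, 38): OK
No violation found at any node.
Result: Valid BST


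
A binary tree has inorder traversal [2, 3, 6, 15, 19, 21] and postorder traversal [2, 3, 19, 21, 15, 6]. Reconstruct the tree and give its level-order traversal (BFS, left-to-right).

Inorder:   [2, 3, 6, 15, 19, 21]
Postorder: [2, 3, 19, 21, 15, 6]
Algorithm: postorder visits root last, so walk postorder right-to-left;
each value is the root of the current inorder slice — split it at that
value, recurse on the right subtree first, then the left.
Recursive splits:
  root=6; inorder splits into left=[2, 3], right=[15, 19, 21]
  root=15; inorder splits into left=[], right=[19, 21]
  root=21; inorder splits into left=[19], right=[]
  root=19; inorder splits into left=[], right=[]
  root=3; inorder splits into left=[2], right=[]
  root=2; inorder splits into left=[], right=[]
Reconstructed level-order: [6, 3, 15, 2, 21, 19]


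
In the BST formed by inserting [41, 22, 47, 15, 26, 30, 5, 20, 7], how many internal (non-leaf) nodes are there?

Tree built from: [41, 22, 47, 15, 26, 30, 5, 20, 7]
Tree (level-order array): [41, 22, 47, 15, 26, None, None, 5, 20, None, 30, None, 7]
Rule: An internal node has at least one child.
Per-node child counts:
  node 41: 2 child(ren)
  node 22: 2 child(ren)
  node 15: 2 child(ren)
  node 5: 1 child(ren)
  node 7: 0 child(ren)
  node 20: 0 child(ren)
  node 26: 1 child(ren)
  node 30: 0 child(ren)
  node 47: 0 child(ren)
Matching nodes: [41, 22, 15, 5, 26]
Count of internal (non-leaf) nodes: 5


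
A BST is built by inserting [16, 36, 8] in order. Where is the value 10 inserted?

Starting tree (level order): [16, 8, 36]
Insertion path: 16 -> 8
Result: insert 10 as right child of 8
Final tree (level order): [16, 8, 36, None, 10]


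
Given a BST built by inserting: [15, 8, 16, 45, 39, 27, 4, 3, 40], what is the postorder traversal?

Tree insertion order: [15, 8, 16, 45, 39, 27, 4, 3, 40]
Tree (level-order array): [15, 8, 16, 4, None, None, 45, 3, None, 39, None, None, None, 27, 40]
Postorder traversal: [3, 4, 8, 27, 40, 39, 45, 16, 15]


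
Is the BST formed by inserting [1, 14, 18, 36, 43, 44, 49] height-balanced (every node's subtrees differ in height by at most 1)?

Tree (level-order array): [1, None, 14, None, 18, None, 36, None, 43, None, 44, None, 49]
Definition: a tree is height-balanced if, at every node, |h(left) - h(right)| <= 1 (empty subtree has height -1).
Bottom-up per-node check:
  node 49: h_left=-1, h_right=-1, diff=0 [OK], height=0
  node 44: h_left=-1, h_right=0, diff=1 [OK], height=1
  node 43: h_left=-1, h_right=1, diff=2 [FAIL (|-1-1|=2 > 1)], height=2
  node 36: h_left=-1, h_right=2, diff=3 [FAIL (|-1-2|=3 > 1)], height=3
  node 18: h_left=-1, h_right=3, diff=4 [FAIL (|-1-3|=4 > 1)], height=4
  node 14: h_left=-1, h_right=4, diff=5 [FAIL (|-1-4|=5 > 1)], height=5
  node 1: h_left=-1, h_right=5, diff=6 [FAIL (|-1-5|=6 > 1)], height=6
Node 43 violates the condition: |-1 - 1| = 2 > 1.
Result: Not balanced


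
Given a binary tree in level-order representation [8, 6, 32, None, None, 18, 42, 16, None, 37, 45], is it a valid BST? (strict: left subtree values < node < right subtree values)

Level-order array: [8, 6, 32, None, None, 18, 42, 16, None, 37, 45]
Validate using subtree bounds (lo, hi): at each node, require lo < value < hi,
then recurse left with hi=value and right with lo=value.
Preorder trace (stopping at first violation):
  at node 8 with bounds (-inf, +inf): OK
  at node 6 with bounds (-inf, 8): OK
  at node 32 with bounds (8, +inf): OK
  at node 18 with bounds (8, 32): OK
  at node 16 with bounds (8, 18): OK
  at node 42 with bounds (32, +inf): OK
  at node 37 with bounds (32, 42): OK
  at node 45 with bounds (42, +inf): OK
No violation found at any node.
Result: Valid BST


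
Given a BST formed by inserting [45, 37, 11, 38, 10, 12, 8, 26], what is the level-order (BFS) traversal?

Tree insertion order: [45, 37, 11, 38, 10, 12, 8, 26]
Tree (level-order array): [45, 37, None, 11, 38, 10, 12, None, None, 8, None, None, 26]
BFS from the root, enqueuing left then right child of each popped node:
  queue [45] -> pop 45, enqueue [37], visited so far: [45]
  queue [37] -> pop 37, enqueue [11, 38], visited so far: [45, 37]
  queue [11, 38] -> pop 11, enqueue [10, 12], visited so far: [45, 37, 11]
  queue [38, 10, 12] -> pop 38, enqueue [none], visited so far: [45, 37, 11, 38]
  queue [10, 12] -> pop 10, enqueue [8], visited so far: [45, 37, 11, 38, 10]
  queue [12, 8] -> pop 12, enqueue [26], visited so far: [45, 37, 11, 38, 10, 12]
  queue [8, 26] -> pop 8, enqueue [none], visited so far: [45, 37, 11, 38, 10, 12, 8]
  queue [26] -> pop 26, enqueue [none], visited so far: [45, 37, 11, 38, 10, 12, 8, 26]
Result: [45, 37, 11, 38, 10, 12, 8, 26]


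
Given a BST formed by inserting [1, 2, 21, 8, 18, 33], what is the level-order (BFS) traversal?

Tree insertion order: [1, 2, 21, 8, 18, 33]
Tree (level-order array): [1, None, 2, None, 21, 8, 33, None, 18]
BFS from the root, enqueuing left then right child of each popped node:
  queue [1] -> pop 1, enqueue [2], visited so far: [1]
  queue [2] -> pop 2, enqueue [21], visited so far: [1, 2]
  queue [21] -> pop 21, enqueue [8, 33], visited so far: [1, 2, 21]
  queue [8, 33] -> pop 8, enqueue [18], visited so far: [1, 2, 21, 8]
  queue [33, 18] -> pop 33, enqueue [none], visited so far: [1, 2, 21, 8, 33]
  queue [18] -> pop 18, enqueue [none], visited so far: [1, 2, 21, 8, 33, 18]
Result: [1, 2, 21, 8, 33, 18]


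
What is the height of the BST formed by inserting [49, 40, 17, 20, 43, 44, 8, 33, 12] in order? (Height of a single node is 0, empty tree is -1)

Insertion order: [49, 40, 17, 20, 43, 44, 8, 33, 12]
Tree (level-order array): [49, 40, None, 17, 43, 8, 20, None, 44, None, 12, None, 33]
Compute height bottom-up (empty subtree = -1):
  height(12) = 1 + max(-1, -1) = 0
  height(8) = 1 + max(-1, 0) = 1
  height(33) = 1 + max(-1, -1) = 0
  height(20) = 1 + max(-1, 0) = 1
  height(17) = 1 + max(1, 1) = 2
  height(44) = 1 + max(-1, -1) = 0
  height(43) = 1 + max(-1, 0) = 1
  height(40) = 1 + max(2, 1) = 3
  height(49) = 1 + max(3, -1) = 4
Height = 4


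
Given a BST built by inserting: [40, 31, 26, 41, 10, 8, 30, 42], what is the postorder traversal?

Tree insertion order: [40, 31, 26, 41, 10, 8, 30, 42]
Tree (level-order array): [40, 31, 41, 26, None, None, 42, 10, 30, None, None, 8]
Postorder traversal: [8, 10, 30, 26, 31, 42, 41, 40]


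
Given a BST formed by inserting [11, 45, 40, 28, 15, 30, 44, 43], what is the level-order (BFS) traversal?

Tree insertion order: [11, 45, 40, 28, 15, 30, 44, 43]
Tree (level-order array): [11, None, 45, 40, None, 28, 44, 15, 30, 43]
BFS from the root, enqueuing left then right child of each popped node:
  queue [11] -> pop 11, enqueue [45], visited so far: [11]
  queue [45] -> pop 45, enqueue [40], visited so far: [11, 45]
  queue [40] -> pop 40, enqueue [28, 44], visited so far: [11, 45, 40]
  queue [28, 44] -> pop 28, enqueue [15, 30], visited so far: [11, 45, 40, 28]
  queue [44, 15, 30] -> pop 44, enqueue [43], visited so far: [11, 45, 40, 28, 44]
  queue [15, 30, 43] -> pop 15, enqueue [none], visited so far: [11, 45, 40, 28, 44, 15]
  queue [30, 43] -> pop 30, enqueue [none], visited so far: [11, 45, 40, 28, 44, 15, 30]
  queue [43] -> pop 43, enqueue [none], visited so far: [11, 45, 40, 28, 44, 15, 30, 43]
Result: [11, 45, 40, 28, 44, 15, 30, 43]


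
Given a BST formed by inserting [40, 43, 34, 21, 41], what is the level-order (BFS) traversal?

Tree insertion order: [40, 43, 34, 21, 41]
Tree (level-order array): [40, 34, 43, 21, None, 41]
BFS from the root, enqueuing left then right child of each popped node:
  queue [40] -> pop 40, enqueue [34, 43], visited so far: [40]
  queue [34, 43] -> pop 34, enqueue [21], visited so far: [40, 34]
  queue [43, 21] -> pop 43, enqueue [41], visited so far: [40, 34, 43]
  queue [21, 41] -> pop 21, enqueue [none], visited so far: [40, 34, 43, 21]
  queue [41] -> pop 41, enqueue [none], visited so far: [40, 34, 43, 21, 41]
Result: [40, 34, 43, 21, 41]


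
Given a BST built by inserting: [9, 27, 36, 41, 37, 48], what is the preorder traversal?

Tree insertion order: [9, 27, 36, 41, 37, 48]
Tree (level-order array): [9, None, 27, None, 36, None, 41, 37, 48]
Preorder traversal: [9, 27, 36, 41, 37, 48]


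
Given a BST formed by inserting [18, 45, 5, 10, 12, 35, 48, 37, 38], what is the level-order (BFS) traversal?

Tree insertion order: [18, 45, 5, 10, 12, 35, 48, 37, 38]
Tree (level-order array): [18, 5, 45, None, 10, 35, 48, None, 12, None, 37, None, None, None, None, None, 38]
BFS from the root, enqueuing left then right child of each popped node:
  queue [18] -> pop 18, enqueue [5, 45], visited so far: [18]
  queue [5, 45] -> pop 5, enqueue [10], visited so far: [18, 5]
  queue [45, 10] -> pop 45, enqueue [35, 48], visited so far: [18, 5, 45]
  queue [10, 35, 48] -> pop 10, enqueue [12], visited so far: [18, 5, 45, 10]
  queue [35, 48, 12] -> pop 35, enqueue [37], visited so far: [18, 5, 45, 10, 35]
  queue [48, 12, 37] -> pop 48, enqueue [none], visited so far: [18, 5, 45, 10, 35, 48]
  queue [12, 37] -> pop 12, enqueue [none], visited so far: [18, 5, 45, 10, 35, 48, 12]
  queue [37] -> pop 37, enqueue [38], visited so far: [18, 5, 45, 10, 35, 48, 12, 37]
  queue [38] -> pop 38, enqueue [none], visited so far: [18, 5, 45, 10, 35, 48, 12, 37, 38]
Result: [18, 5, 45, 10, 35, 48, 12, 37, 38]


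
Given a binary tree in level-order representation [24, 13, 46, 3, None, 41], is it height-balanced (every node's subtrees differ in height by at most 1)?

Tree (level-order array): [24, 13, 46, 3, None, 41]
Definition: a tree is height-balanced if, at every node, |h(left) - h(right)| <= 1 (empty subtree has height -1).
Bottom-up per-node check:
  node 3: h_left=-1, h_right=-1, diff=0 [OK], height=0
  node 13: h_left=0, h_right=-1, diff=1 [OK], height=1
  node 41: h_left=-1, h_right=-1, diff=0 [OK], height=0
  node 46: h_left=0, h_right=-1, diff=1 [OK], height=1
  node 24: h_left=1, h_right=1, diff=0 [OK], height=2
All nodes satisfy the balance condition.
Result: Balanced


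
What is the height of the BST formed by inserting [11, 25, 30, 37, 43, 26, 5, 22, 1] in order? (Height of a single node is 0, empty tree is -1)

Insertion order: [11, 25, 30, 37, 43, 26, 5, 22, 1]
Tree (level-order array): [11, 5, 25, 1, None, 22, 30, None, None, None, None, 26, 37, None, None, None, 43]
Compute height bottom-up (empty subtree = -1):
  height(1) = 1 + max(-1, -1) = 0
  height(5) = 1 + max(0, -1) = 1
  height(22) = 1 + max(-1, -1) = 0
  height(26) = 1 + max(-1, -1) = 0
  height(43) = 1 + max(-1, -1) = 0
  height(37) = 1 + max(-1, 0) = 1
  height(30) = 1 + max(0, 1) = 2
  height(25) = 1 + max(0, 2) = 3
  height(11) = 1 + max(1, 3) = 4
Height = 4


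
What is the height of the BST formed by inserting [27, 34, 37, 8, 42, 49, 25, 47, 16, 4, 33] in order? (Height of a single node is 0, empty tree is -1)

Insertion order: [27, 34, 37, 8, 42, 49, 25, 47, 16, 4, 33]
Tree (level-order array): [27, 8, 34, 4, 25, 33, 37, None, None, 16, None, None, None, None, 42, None, None, None, 49, 47]
Compute height bottom-up (empty subtree = -1):
  height(4) = 1 + max(-1, -1) = 0
  height(16) = 1 + max(-1, -1) = 0
  height(25) = 1 + max(0, -1) = 1
  height(8) = 1 + max(0, 1) = 2
  height(33) = 1 + max(-1, -1) = 0
  height(47) = 1 + max(-1, -1) = 0
  height(49) = 1 + max(0, -1) = 1
  height(42) = 1 + max(-1, 1) = 2
  height(37) = 1 + max(-1, 2) = 3
  height(34) = 1 + max(0, 3) = 4
  height(27) = 1 + max(2, 4) = 5
Height = 5


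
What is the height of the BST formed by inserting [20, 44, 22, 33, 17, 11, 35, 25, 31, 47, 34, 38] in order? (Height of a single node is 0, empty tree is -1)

Insertion order: [20, 44, 22, 33, 17, 11, 35, 25, 31, 47, 34, 38]
Tree (level-order array): [20, 17, 44, 11, None, 22, 47, None, None, None, 33, None, None, 25, 35, None, 31, 34, 38]
Compute height bottom-up (empty subtree = -1):
  height(11) = 1 + max(-1, -1) = 0
  height(17) = 1 + max(0, -1) = 1
  height(31) = 1 + max(-1, -1) = 0
  height(25) = 1 + max(-1, 0) = 1
  height(34) = 1 + max(-1, -1) = 0
  height(38) = 1 + max(-1, -1) = 0
  height(35) = 1 + max(0, 0) = 1
  height(33) = 1 + max(1, 1) = 2
  height(22) = 1 + max(-1, 2) = 3
  height(47) = 1 + max(-1, -1) = 0
  height(44) = 1 + max(3, 0) = 4
  height(20) = 1 + max(1, 4) = 5
Height = 5


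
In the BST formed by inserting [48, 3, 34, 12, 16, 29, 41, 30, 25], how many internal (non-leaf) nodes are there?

Tree built from: [48, 3, 34, 12, 16, 29, 41, 30, 25]
Tree (level-order array): [48, 3, None, None, 34, 12, 41, None, 16, None, None, None, 29, 25, 30]
Rule: An internal node has at least one child.
Per-node child counts:
  node 48: 1 child(ren)
  node 3: 1 child(ren)
  node 34: 2 child(ren)
  node 12: 1 child(ren)
  node 16: 1 child(ren)
  node 29: 2 child(ren)
  node 25: 0 child(ren)
  node 30: 0 child(ren)
  node 41: 0 child(ren)
Matching nodes: [48, 3, 34, 12, 16, 29]
Count of internal (non-leaf) nodes: 6


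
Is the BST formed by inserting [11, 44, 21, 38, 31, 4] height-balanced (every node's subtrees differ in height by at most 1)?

Tree (level-order array): [11, 4, 44, None, None, 21, None, None, 38, 31]
Definition: a tree is height-balanced if, at every node, |h(left) - h(right)| <= 1 (empty subtree has height -1).
Bottom-up per-node check:
  node 4: h_left=-1, h_right=-1, diff=0 [OK], height=0
  node 31: h_left=-1, h_right=-1, diff=0 [OK], height=0
  node 38: h_left=0, h_right=-1, diff=1 [OK], height=1
  node 21: h_left=-1, h_right=1, diff=2 [FAIL (|-1-1|=2 > 1)], height=2
  node 44: h_left=2, h_right=-1, diff=3 [FAIL (|2--1|=3 > 1)], height=3
  node 11: h_left=0, h_right=3, diff=3 [FAIL (|0-3|=3 > 1)], height=4
Node 21 violates the condition: |-1 - 1| = 2 > 1.
Result: Not balanced


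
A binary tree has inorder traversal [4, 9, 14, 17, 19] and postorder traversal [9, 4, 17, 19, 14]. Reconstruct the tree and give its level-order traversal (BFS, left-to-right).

Inorder:   [4, 9, 14, 17, 19]
Postorder: [9, 4, 17, 19, 14]
Algorithm: postorder visits root last, so walk postorder right-to-left;
each value is the root of the current inorder slice — split it at that
value, recurse on the right subtree first, then the left.
Recursive splits:
  root=14; inorder splits into left=[4, 9], right=[17, 19]
  root=19; inorder splits into left=[17], right=[]
  root=17; inorder splits into left=[], right=[]
  root=4; inorder splits into left=[], right=[9]
  root=9; inorder splits into left=[], right=[]
Reconstructed level-order: [14, 4, 19, 9, 17]


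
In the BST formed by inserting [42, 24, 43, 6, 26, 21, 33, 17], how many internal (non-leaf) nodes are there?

Tree built from: [42, 24, 43, 6, 26, 21, 33, 17]
Tree (level-order array): [42, 24, 43, 6, 26, None, None, None, 21, None, 33, 17]
Rule: An internal node has at least one child.
Per-node child counts:
  node 42: 2 child(ren)
  node 24: 2 child(ren)
  node 6: 1 child(ren)
  node 21: 1 child(ren)
  node 17: 0 child(ren)
  node 26: 1 child(ren)
  node 33: 0 child(ren)
  node 43: 0 child(ren)
Matching nodes: [42, 24, 6, 21, 26]
Count of internal (non-leaf) nodes: 5


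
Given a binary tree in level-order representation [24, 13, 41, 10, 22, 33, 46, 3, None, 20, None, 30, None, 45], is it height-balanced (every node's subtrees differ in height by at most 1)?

Tree (level-order array): [24, 13, 41, 10, 22, 33, 46, 3, None, 20, None, 30, None, 45]
Definition: a tree is height-balanced if, at every node, |h(left) - h(right)| <= 1 (empty subtree has height -1).
Bottom-up per-node check:
  node 3: h_left=-1, h_right=-1, diff=0 [OK], height=0
  node 10: h_left=0, h_right=-1, diff=1 [OK], height=1
  node 20: h_left=-1, h_right=-1, diff=0 [OK], height=0
  node 22: h_left=0, h_right=-1, diff=1 [OK], height=1
  node 13: h_left=1, h_right=1, diff=0 [OK], height=2
  node 30: h_left=-1, h_right=-1, diff=0 [OK], height=0
  node 33: h_left=0, h_right=-1, diff=1 [OK], height=1
  node 45: h_left=-1, h_right=-1, diff=0 [OK], height=0
  node 46: h_left=0, h_right=-1, diff=1 [OK], height=1
  node 41: h_left=1, h_right=1, diff=0 [OK], height=2
  node 24: h_left=2, h_right=2, diff=0 [OK], height=3
All nodes satisfy the balance condition.
Result: Balanced


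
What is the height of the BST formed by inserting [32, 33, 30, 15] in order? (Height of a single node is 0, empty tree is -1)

Insertion order: [32, 33, 30, 15]
Tree (level-order array): [32, 30, 33, 15]
Compute height bottom-up (empty subtree = -1):
  height(15) = 1 + max(-1, -1) = 0
  height(30) = 1 + max(0, -1) = 1
  height(33) = 1 + max(-1, -1) = 0
  height(32) = 1 + max(1, 0) = 2
Height = 2


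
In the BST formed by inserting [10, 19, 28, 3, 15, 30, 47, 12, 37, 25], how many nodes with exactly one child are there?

Tree built from: [10, 19, 28, 3, 15, 30, 47, 12, 37, 25]
Tree (level-order array): [10, 3, 19, None, None, 15, 28, 12, None, 25, 30, None, None, None, None, None, 47, 37]
Rule: These are nodes with exactly 1 non-null child.
Per-node child counts:
  node 10: 2 child(ren)
  node 3: 0 child(ren)
  node 19: 2 child(ren)
  node 15: 1 child(ren)
  node 12: 0 child(ren)
  node 28: 2 child(ren)
  node 25: 0 child(ren)
  node 30: 1 child(ren)
  node 47: 1 child(ren)
  node 37: 0 child(ren)
Matching nodes: [15, 30, 47]
Count of nodes with exactly one child: 3


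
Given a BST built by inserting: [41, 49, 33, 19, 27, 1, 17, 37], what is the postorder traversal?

Tree insertion order: [41, 49, 33, 19, 27, 1, 17, 37]
Tree (level-order array): [41, 33, 49, 19, 37, None, None, 1, 27, None, None, None, 17]
Postorder traversal: [17, 1, 27, 19, 37, 33, 49, 41]


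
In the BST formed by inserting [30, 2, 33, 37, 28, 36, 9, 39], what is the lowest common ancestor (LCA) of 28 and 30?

Tree insertion order: [30, 2, 33, 37, 28, 36, 9, 39]
Tree (level-order array): [30, 2, 33, None, 28, None, 37, 9, None, 36, 39]
In a BST, the LCA of p=28, q=30 is the first node v on the
root-to-leaf path with p <= v <= q (go left if both < v, right if both > v).
Walk from root:
  at 30: 28 <= 30 <= 30, this is the LCA
LCA = 30
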